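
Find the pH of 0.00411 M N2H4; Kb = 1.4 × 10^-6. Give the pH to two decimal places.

pH = 9.88

N2H4 + H2O ⇌ N2H5+ + OH-
Kb = x²/(0.00411 − x) = 1.4 × 10^-6
Neglecting x in the denominator: x = √(1.4 × 10^-6 × 0.00411) = 7.59 × 10^-5 M
Check: 1.8% ionized — well under 5%, approximation valid.
pOH = −log(7.59 × 10^-5) = 4.12; pH = 14.00 − 4.12 = 9.88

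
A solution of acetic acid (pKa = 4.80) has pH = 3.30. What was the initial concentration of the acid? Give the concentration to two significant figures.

[H+] = 10^(-3.30) = 5.01 × 10^-4 M = x
Ka = 10^(−4.80) = 1.58 × 10^-5
Ka = x²/(C₀ − x) ⇒ C₀ = x + x²/Ka
C₀ = 5.01 × 10^-4 + (5.01 × 10^-4)²/(1.58 × 10^-5) = 1.64 × 10^-2 M

C₀ = 1.6 × 10^-2 M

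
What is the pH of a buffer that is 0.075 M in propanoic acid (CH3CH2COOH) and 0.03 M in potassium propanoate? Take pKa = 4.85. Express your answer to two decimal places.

pH = pKa + log([A⁻]/[HA]) = 4.85 + log(0.03/0.075)
pH = 4.85 + (-0.398) = 4.45

pH = 4.45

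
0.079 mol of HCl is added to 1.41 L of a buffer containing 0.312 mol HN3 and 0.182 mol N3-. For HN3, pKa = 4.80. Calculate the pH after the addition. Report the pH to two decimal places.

pH = 4.22

After neutralization: n(HN3) = 0.391 mol, n(N3-) = 0.103 mol.
pH = pKa + log([A⁻]/[HA]) = 4.80 + log(0.103/0.391) = 4.80 -0.579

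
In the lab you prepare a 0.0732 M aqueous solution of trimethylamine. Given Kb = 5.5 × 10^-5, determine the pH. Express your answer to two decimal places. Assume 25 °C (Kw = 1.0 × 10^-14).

(CH3)3N + H2O ⇌ (CH3)3NH+ + OH-
From the ICE table, Kb = [OH-]²/(0.0732 − [OH-]) = 5.5 × 10^-5.
Assume [OH-] ≪ 0.0732: [OH-] ≈ √(5.5 × 10^-5 × 0.0732) = 2.01 × 10^-3 M
([OH-]/C₀ = 2.7% < 5%, so the approximation holds.)
pOH = 2.70, so pH = 14.00 − pOH = 11.30

pH = 11.30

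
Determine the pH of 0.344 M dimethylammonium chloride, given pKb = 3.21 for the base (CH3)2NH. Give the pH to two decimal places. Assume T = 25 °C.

(CH3)2NH2+ is the conjugate acid of the weak base (CH3)2NH.
Kb = 10^(−3.21) = 6.17 × 10^-4
Ka = Kw/Kb = 1.0×10^-14 / 6.17 × 10^-4 = 1.62 × 10^-11
Ka = [H+]²/(0.344 − [H+]) = 1.62 × 10^-11
Neglecting [H+] in the denominator: [H+] = √(1.62 × 10^-11 × 0.344) = 2.36 × 10^-6 M
([H+]/C₀ = 0.00069% < 5%, so the approximation holds.)
pH = −log[H+] = −log(2.36 × 10^-6) = 5.63

pH = 5.63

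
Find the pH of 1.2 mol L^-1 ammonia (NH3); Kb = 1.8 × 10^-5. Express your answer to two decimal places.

NH3 + H2O ⇌ NH4+ + OH-
From the ICE table, Kb = [OH-]²/(1.2 − [OH-]) = 1.8 × 10^-5.
Since Kb ≪ C₀, [OH-] ≈ √(Kb·C₀) = 4.65 × 10^-3 M.
pOH = 2.33, so pH = 14.00 − pOH = 11.67

pH = 11.67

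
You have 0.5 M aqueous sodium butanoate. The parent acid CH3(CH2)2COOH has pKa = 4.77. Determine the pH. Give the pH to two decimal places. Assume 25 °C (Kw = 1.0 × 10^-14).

pH = 9.23

CH3(CH2)2COO- is the conjugate base of the weak acid CH3(CH2)2COOH.
Ka = 10^(−4.77) = 1.70 × 10^-5
Kb = Kw/Ka = 1.0×10^-14 / 1.70 × 10^-5 = 5.88 × 10^-10
Kb = [OH-]²/(0.5 − [OH-]) = 5.88 × 10^-10
Neglecting [OH-] in the denominator: [OH-] = √(5.88 × 10^-10 × 0.5) = 1.71 × 10^-5 M
([OH-]/C₀ = 0.0034% < 5%, so the approximation holds.)
pOH = 4.77, so pH = 14.00 − pOH = 9.23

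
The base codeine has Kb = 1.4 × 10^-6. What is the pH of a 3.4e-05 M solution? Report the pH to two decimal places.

C18H21NO3 + H2O ⇌ C18H22NO3+ + OH-
Kb = x²/(3.4e-05 − x) = 1.4 × 10^-6
The 5% rule fails; solving x² + Kb·x − Kb·C₀ = 0 exactly:
x = (−Kb + √(Kb² + 4·Kb·C₀))/2 = 6.23 × 10^-6 M
pOH = 5.21, so pH = 14.00 − pOH = 8.79

pH = 8.79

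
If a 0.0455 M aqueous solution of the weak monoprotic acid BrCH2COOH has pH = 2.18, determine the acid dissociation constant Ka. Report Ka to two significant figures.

[H+] = 10^(-2.18) = 6.61 × 10^-3 M
At equilibrium [HA] = 0.0455 − 6.61 × 10^-3 = 3.89 × 10^-2 M
Ka = [H+][A-]/[HA] = (6.61 × 10^-3)² / 3.89 × 10^-2 = 1.1 × 10^-3

Ka = 1.1 × 10^-3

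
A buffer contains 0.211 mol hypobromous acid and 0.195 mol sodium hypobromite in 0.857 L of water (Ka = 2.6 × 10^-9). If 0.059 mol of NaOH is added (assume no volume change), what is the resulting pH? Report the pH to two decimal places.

pH = 8.81

After neutralization: n(HOBr) = 0.152 mol, n(OBr-) = 0.254 mol.
pKa = −log(2.6 × 10^-9) = 8.585
Henderson–Hasselbalch with mole ratio 0.254/0.152: pH = 8.585 + (+0.223)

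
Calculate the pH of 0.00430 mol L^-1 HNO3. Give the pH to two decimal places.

pH = 2.37

HNO3 is a strong acid and dissociates completely, so [H+] = 0.00430 M.
pH = -log(0.0043) = 2.37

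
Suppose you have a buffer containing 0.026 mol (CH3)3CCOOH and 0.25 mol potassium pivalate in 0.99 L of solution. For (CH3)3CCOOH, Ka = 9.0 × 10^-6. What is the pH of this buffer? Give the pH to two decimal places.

pKa = −log(9.0 × 10^-6) = 5.046
pH = pKa + log([A⁻]/[HA]) = 5.046 + log(0.25/0.026)
pH = 5.046 + (+0.983) = 6.03

pH = 6.03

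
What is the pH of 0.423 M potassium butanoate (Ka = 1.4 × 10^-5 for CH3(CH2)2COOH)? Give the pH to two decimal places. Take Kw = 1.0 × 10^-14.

pH = 9.24

CH3(CH2)2COO- is the conjugate base of the weak acid CH3(CH2)2COOH.
Kb = Kw/Ka = 1.0×10^-14 / 1.4 × 10^-5 = 7.14 × 10^-10
From the ICE table, Kb = [OH-]²/(0.423 − [OH-]) = 7.14 × 10^-10.
Neglecting [OH-] in the denominator: [OH-] = √(7.14 × 10^-10 × 0.423) = 1.74 × 10^-5 M
pOH = 4.76, so pH = 14.00 − pOH = 9.24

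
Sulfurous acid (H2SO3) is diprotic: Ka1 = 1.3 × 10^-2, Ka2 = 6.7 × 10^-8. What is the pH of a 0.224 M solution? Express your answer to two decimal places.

Ka1 ≫ Ka2, so treat the first dissociation as the only significant source of H+.
Ka1 = x²/(0.224 − x) = 1.3 × 10^-2
Solving the quadratic: x = (−Ka1 + √(Ka1² + 4·Ka1·C₀))/2 = 4.79 × 10^-2 M
pH = −log(4.79 × 10^-2) = 1.32

pH = 1.32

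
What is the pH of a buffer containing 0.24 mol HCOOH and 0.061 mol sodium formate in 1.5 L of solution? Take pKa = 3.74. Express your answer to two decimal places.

Henderson–Hasselbalch: pH = pKa + log([HCOO-]/[HCOOH]) = 3.74 + log(0.061/0.24)
pH = 3.74 + (-0.595) = 3.15

pH = 3.15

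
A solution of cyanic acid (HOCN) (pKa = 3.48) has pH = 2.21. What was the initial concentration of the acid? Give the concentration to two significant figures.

C₀ = 1.2 × 10^-1 M

[H+] = 10^(-2.21) = 6.17 × 10^-3 M = x
Ka = 10^(−3.48) = 3.31 × 10^-4
Ka = x²/(C₀ − x) ⇒ C₀ = x + x²/Ka
C₀ = 6.17 × 10^-3 + (6.17 × 10^-3)²/(3.31 × 10^-4) = 1.21 × 10^-1 M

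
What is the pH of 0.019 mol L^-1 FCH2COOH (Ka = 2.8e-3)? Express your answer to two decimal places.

FCH2COOH ⇌ FCH2COO- + H+
From the ICE table, Ka = [H+]²/(0.019 − [H+]) = 2.8 × 10^-3.
[H+] is not negligible relative to C₀; solve [H+]² + 0.0028·[H+] − 5.32e-05 = 0.
[H+] = (−Ka + √(Ka² + 4·Ka·C₀))/2 = 6.03 × 10^-3 M
pH = −log[H+] = −log(6.03 × 10^-3) = 2.22

pH = 2.22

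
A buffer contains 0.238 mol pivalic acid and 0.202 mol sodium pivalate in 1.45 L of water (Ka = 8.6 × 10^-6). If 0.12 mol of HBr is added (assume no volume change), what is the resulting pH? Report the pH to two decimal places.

pH = 4.43

After neutralization: n((CH3)3CCOOH) = 0.358 mol, n((CH3)3CCOO-) = 0.082 mol.
pKa = −log(8.6 × 10^-6) = 5.066
pH = pKa + log([A⁻]/[HA]) = 5.066 + log(0.082/0.358) = 5.066 -0.640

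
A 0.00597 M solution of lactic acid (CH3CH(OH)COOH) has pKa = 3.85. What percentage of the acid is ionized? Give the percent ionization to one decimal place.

14.2%

CH3CH(OH)COOH ⇌ CH3CH(OH)COO- + H+; let x = [H+] at equilibrium.
Ka = 10^(−3.85) = 1.41 × 10^-4
Ka = x²/(C₀ − x); solving the quadratic gives x = 8.50 × 10^-4 M.
Fraction ionized = 8.50 × 10^-4 / 0.00597 = 0.1424 → 14.2%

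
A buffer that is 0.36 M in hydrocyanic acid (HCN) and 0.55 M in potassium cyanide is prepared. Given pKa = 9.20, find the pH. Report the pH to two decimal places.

pH = 9.38

pH = pKa + log([A⁻]/[HA]) = 9.20 + log(0.55/0.36)
pH = 9.20 + (+0.184) = 9.38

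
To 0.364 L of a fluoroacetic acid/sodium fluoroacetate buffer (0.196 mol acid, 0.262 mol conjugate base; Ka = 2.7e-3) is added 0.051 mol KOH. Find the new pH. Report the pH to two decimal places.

pH = 2.90

OH- converts FCH2COOH to FCH2COO-: FCH2COOH → 0.145 mol, FCH2COO- → 0.313 mol.
pKa = −log(2.7 × 10^-3) = 2.569
pH = pKa + log(n_FCH2COO-/n_FCH2COOH) = 2.569 + log(0.313/0.145) = 2.569 + (+0.334)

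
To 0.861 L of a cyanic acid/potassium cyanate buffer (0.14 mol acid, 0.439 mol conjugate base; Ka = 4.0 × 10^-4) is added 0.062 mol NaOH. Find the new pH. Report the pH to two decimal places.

pH = 4.21

OH- converts HOCN to OCN-: HOCN → 0.078 mol, OCN- → 0.501 mol.
pKa = −log(4.0 × 10^-4) = 3.398
pH = pKa + log([A⁻]/[HA]) = 3.398 + log(0.501/0.078) = 3.398 +0.808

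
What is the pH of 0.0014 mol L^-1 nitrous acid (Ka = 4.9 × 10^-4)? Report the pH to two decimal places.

HNO2 ⇌ NO2- + H+
Let x = [H+] at equilibrium. Ka = x²/(0.0014 − x).
x is not negligible relative to C₀; solve x² + 0.00049·x − 6.86e-07 = 0.
x = (−Ka + √(Ka² + 4·Ka·C₀))/2 = 6.19 × 10^-4 M
pH = −log(6.19 × 10^-4) = 3.21

pH = 3.21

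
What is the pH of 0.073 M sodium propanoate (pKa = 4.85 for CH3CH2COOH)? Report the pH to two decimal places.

pH = 8.86

CH3CH2COO- is the conjugate base of the weak acid CH3CH2COOH.
Ka = 10^(−4.85) = 1.41 × 10^-5
Kb = Kw/Ka = 1.0×10^-14 / 1.41 × 10^-5 = 7.09 × 10^-10
From the ICE table, Kb = x²/(0.073 − x) = 7.09 × 10^-10.
Assume x ≪ 0.073: x ≈ √(7.09 × 10^-10 × 0.073) = 7.19 × 10^-6 M
pOH = 5.14, so pH = 14.00 − pOH = 8.86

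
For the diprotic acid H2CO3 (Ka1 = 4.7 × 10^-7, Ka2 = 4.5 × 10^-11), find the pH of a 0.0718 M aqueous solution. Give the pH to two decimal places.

Since Ka1 ≫ Ka2, the first ionization dominates [H+].
Ka1 = x²/(0.0718 − x) = 4.7 × 10^-7
x ≈ √(4.7 × 10^-7 × 0.0718) = 1.84 × 10^-4 M
pH = −log(1.84 × 10^-4) = 3.74

pH = 3.74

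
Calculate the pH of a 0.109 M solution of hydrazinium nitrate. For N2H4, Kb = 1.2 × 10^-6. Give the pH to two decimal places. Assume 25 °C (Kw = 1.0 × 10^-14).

N2H5+ is the conjugate acid of the weak base N2H4.
Ka = Kw/Kb = 1.0×10^-14 / 1.2 × 10^-6 = 8.33 × 10^-9
Ka = x²/(0.109 − x) = 8.33 × 10^-9
Since Ka ≪ C₀, x ≈ √(Ka·C₀) = 3.01 × 10^-5 M.
(x/C₀ = 0.028% < 5%, so the approximation holds.)
pH = −log[H+] = −log(3.01 × 10^-5) = 4.52

pH = 4.52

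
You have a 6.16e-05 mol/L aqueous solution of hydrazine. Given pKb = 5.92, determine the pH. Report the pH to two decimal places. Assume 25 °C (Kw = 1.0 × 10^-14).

N2H4 + H2O ⇌ N2H5+ + OH-
Kb = 10^(−5.92) = 1.20 × 10^-6
From the ICE table, Kb = x²/(6.16e-05 − x) = 1.20 × 10^-6.
x is not negligible relative to C₀; solve x² + 1.2e-06·x − 7.39e-11 = 0.
x = [−1.2e-06 + √(1.2e-06² + 2.96e-10)]/2 = 8.02 × 10^-6 M
pOH = 5.10, so pH = 14.00 − pOH = 8.90

pH = 8.90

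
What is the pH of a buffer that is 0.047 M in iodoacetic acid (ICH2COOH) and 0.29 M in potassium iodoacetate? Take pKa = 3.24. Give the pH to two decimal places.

pH = pKa + log([A⁻]/[HA]) = 3.24 + log(0.29/0.047)
pH = 3.24 + (+0.790) = 4.03

pH = 4.03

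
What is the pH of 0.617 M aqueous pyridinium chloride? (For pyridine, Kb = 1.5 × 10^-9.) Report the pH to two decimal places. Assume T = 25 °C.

pH = 2.69

C5H5NH+ is the conjugate acid of the weak base C5H5N.
Ka = Kw/Kb = 1.0×10^-14 / 1.5 × 10^-9 = 6.67 × 10^-6
Let x = [H+] at equilibrium. Ka = x²/(0.617 − x).
Since Ka ≪ C₀, x ≈ √(Ka·C₀) = 2.03 × 10^-3 M.
Check: 0.33% ionized — well under 5%, approximation valid.
pH = −log[H+] = −log(2.03 × 10^-3) = 2.69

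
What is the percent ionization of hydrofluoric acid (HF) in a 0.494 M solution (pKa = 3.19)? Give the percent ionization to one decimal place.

3.6%

HF ⇌ F- + H+; let x = [H+] at equilibrium.
Ka = 10^(−3.19) = 6.46 × 10^-4
x ≈ √(Ka·C₀) = √(6.46 × 10^-4 × 0.494) = 1.79 × 10^-2 M
Fraction ionized = 1.79 × 10^-2 / 0.494 = 0.0362 → 3.6%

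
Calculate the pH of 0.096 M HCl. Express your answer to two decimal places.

HCl is a strong acid and dissociates completely, so [H+] = 0.096 M.
pH = -log(0.096) = 1.02

pH = 1.02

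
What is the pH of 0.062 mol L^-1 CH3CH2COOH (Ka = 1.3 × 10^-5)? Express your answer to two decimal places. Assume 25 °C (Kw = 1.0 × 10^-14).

CH3CH2COOH ⇌ CH3CH2COO- + H+
From the ICE table, Ka = x²/(0.062 − x) = 1.3 × 10^-5.
Since Ka ≪ C₀, x ≈ √(Ka·C₀) = 8.98 × 10^-4 M.
pH = −log[H+] = −log(8.98 × 10^-4) = 3.05

pH = 3.05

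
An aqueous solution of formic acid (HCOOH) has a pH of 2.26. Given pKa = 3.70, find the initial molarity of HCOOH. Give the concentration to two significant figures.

C₀ = 1.6 × 10^-1 M

[H+] = 10^(-2.26) = 5.50 × 10^-3 M = x
Ka = 10^(−3.70) = 2.00 × 10^-4
Ka = x²/(C₀ − x) ⇒ C₀ = x + x²/Ka
C₀ = 5.50 × 10^-3 + (5.50 × 10^-3)²/(2.00 × 10^-4) = 1.57 × 10^-1 M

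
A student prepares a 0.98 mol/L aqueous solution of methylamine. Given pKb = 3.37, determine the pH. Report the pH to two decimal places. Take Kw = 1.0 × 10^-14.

CH3NH2 + H2O ⇌ CH3NH3+ + OH-
Kb = 10^(−3.37) = 4.27 × 10^-4
From the ICE table, Kb = x²/(0.98 − x) = 4.27 × 10^-4.
Assume x ≪ 0.98: x ≈ √(4.27 × 10^-4 × 0.98) = 2.05 × 10^-2 M
Check: 2.1% ionized — well under 5%, approximation valid.
pOH = −log(2.05 × 10^-2) = 1.69; pH = 14.00 − 1.69 = 12.31

pH = 12.31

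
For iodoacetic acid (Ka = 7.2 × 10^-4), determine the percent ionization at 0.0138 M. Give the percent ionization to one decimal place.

20.4%

ICH2COOH ⇌ ICH2COO- + H+; let x = [H+] at equilibrium.
Solve x² + 0.00072x − 9.94e-06 = 0 → x = 2.81 × 10^-3 M
Fraction ionized = 2.81 × 10^-3 / 0.0138 = 0.2036 → 20.4%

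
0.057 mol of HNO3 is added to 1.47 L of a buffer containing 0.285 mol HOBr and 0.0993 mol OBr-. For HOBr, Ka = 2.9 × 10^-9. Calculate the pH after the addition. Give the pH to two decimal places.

pH = 7.63

After neutralization: n(HOBr) = 0.342 mol, n(OBr-) = 0.0423 mol.
pKa = −log(2.9 × 10^-9) = 8.538
pH = pKa + log([A⁻]/[HA]) = 8.538 + log(0.0423/0.342) = 8.538 -0.908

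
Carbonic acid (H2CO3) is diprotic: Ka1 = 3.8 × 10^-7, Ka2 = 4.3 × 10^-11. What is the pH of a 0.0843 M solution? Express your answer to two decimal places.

pH = 3.75

Ka1 ≫ Ka2, so treat the first dissociation as the only significant source of H+.
Ka1 = x²/(0.0843 − x) = 3.8 × 10^-7
x ≈ √(3.8 × 10^-7 × 0.0843) = 1.79 × 10^-4 M
pH = −log(1.79 × 10^-4) = 3.75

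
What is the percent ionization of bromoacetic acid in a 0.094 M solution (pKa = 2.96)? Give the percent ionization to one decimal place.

BrCH2COOH ⇌ BrCH2COO- + H+; let x = [H+] at equilibrium.
Ka = 10^(−2.96) = 1.10 × 10^-3
Solve x² + 0.0011x − 0.000103 = 0 → x = 9.63 × 10^-3 M
% ionization = x/C₀ × 100% = 9.63 × 10^-3/0.094 × 100% = 10.2%

10.2%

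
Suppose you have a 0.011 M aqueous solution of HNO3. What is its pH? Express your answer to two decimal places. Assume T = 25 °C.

HNO3 is a strong acid and dissociates completely, so [H+] = 0.011 M.
pH = -log(0.011) = 1.96

pH = 1.96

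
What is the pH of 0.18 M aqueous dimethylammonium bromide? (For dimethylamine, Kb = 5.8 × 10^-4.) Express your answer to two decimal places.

(CH3)2NH2+ is the conjugate acid of the weak base (CH3)2NH.
Ka = Kw/Kb = 1.0×10^-14 / 5.8 × 10^-4 = 1.72 × 10^-11
From the ICE table, Ka = [H+]²/(0.18 − [H+]) = 1.72 × 10^-11.
Neglecting [H+] in the denominator: [H+] = √(1.72 × 10^-11 × 0.18) = 1.76 × 10^-6 M
Check: 0.00098% ionized — well under 5%, approximation valid.
pH = −log[H+] = −log(1.76 × 10^-6) = 5.75

pH = 5.75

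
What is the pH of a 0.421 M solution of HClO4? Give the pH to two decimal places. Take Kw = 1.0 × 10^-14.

pH = 0.38

HClO4 is a strong acid and dissociates completely, so [H+] = 0.421 M.
pH = -log(0.421) = 0.38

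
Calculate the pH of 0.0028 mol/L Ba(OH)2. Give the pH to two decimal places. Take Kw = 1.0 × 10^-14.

pH = 11.75

Ba(OH)2 is a strong base (each formula unit releases 2 OH-); [OH-] = 0.0056 M.
pOH = -log(0.0056) = 2.25
pH = 14.00 - 2.25 = 11.75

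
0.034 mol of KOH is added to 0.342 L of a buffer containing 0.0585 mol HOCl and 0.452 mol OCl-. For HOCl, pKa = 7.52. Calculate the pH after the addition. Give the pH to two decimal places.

OH- converts HOCl to OCl-: HOCl → 0.0245 mol, OCl- → 0.486 mol.
pH = pKa + log(n_OCl-/n_HOCl) = 7.52 + log(0.486/0.0245) = 7.52 + (+1.297)

pH = 8.82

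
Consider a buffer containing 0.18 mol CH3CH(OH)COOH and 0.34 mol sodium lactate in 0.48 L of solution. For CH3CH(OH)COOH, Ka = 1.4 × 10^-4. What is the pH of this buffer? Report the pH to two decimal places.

pKa = −log(1.4 × 10^-4) = 3.854
Using pH = pKa + log([base]/[acid]) with [base]/[acid] = 0.34/0.18:
pH = 3.854 + (+0.276) = 4.13

pH = 4.13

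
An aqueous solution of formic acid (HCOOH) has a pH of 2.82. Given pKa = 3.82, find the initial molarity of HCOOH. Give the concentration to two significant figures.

C₀ = 1.7 × 10^-2 M

[H+] = 10^(-2.82) = 1.51 × 10^-3 M = x
Ka = 10^(−3.82) = 1.51 × 10^-4
Ka = x²/(C₀ − x) ⇒ C₀ = x + x²/Ka
C₀ = 1.51 × 10^-3 + (1.51 × 10^-3)²/(1.51 × 10^-4) = 1.66 × 10^-2 M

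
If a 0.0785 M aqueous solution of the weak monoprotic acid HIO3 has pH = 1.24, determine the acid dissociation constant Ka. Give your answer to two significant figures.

Ka = 1.6 × 10^-1

[H+] = 10^(-1.24) = 5.75 × 10^-2 M
At equilibrium [HA] = 0.0785 − 5.75 × 10^-2 = 2.10 × 10^-2 M
Ka = [H+][A-]/[HA] = (5.75 × 10^-2)² / 2.10 × 10^-2 = 1.6 × 10^-1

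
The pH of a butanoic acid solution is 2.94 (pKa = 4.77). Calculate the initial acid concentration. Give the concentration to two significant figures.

[H+] = 10^(-2.94) = 1.15 × 10^-3 M = x
Ka = 10^(−4.77) = 1.70 × 10^-5
Ka = x²/(C₀ − x) ⇒ C₀ = x + x²/Ka
C₀ = 1.15 × 10^-3 + (1.15 × 10^-3)²/(1.70 × 10^-5) = 7.89 × 10^-2 M

C₀ = 7.9 × 10^-2 M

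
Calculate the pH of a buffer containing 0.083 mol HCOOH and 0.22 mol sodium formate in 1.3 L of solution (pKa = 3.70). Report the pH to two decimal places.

pH = pKa + log([A⁻]/[HA]) = 3.70 + log(0.22/0.083)
pH = 3.70 + (+0.423) = 4.12

pH = 4.12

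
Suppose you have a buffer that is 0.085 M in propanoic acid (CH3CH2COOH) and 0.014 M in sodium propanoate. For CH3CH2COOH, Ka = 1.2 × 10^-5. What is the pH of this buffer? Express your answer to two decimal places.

pKa = −log(1.2 × 10^-5) = 4.921
Using pH = pKa + log([base]/[acid]) with [base]/[acid] = 0.014/0.085:
pH = 4.921 + (-0.783) = 4.14

pH = 4.14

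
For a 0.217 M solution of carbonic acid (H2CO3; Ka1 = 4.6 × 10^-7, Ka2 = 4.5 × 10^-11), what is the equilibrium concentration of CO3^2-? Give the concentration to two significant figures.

First ionization gives [H+] ≈ [HCO3-] = 3.16 × 10^-4 M.
Second step: Ka2 = [H+][CO3^2-]/[HCO3-] ≈ [CO3^2-] (since [H+] ≈ [HCO3-]).
So [CO3^2-] ≈ Ka2.

4.5 × 10^-11 M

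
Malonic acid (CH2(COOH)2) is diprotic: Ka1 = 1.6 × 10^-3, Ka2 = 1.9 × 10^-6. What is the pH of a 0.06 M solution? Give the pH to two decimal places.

pH = 2.04

Ka1 ≫ Ka2, so treat the first dissociation as the only significant source of H+.
Ka1 = x²/(0.06 − x) = 1.6 × 10^-3
Solving the quadratic: x = (−Ka1 + √(Ka1² + 4·Ka1·C₀))/2 = 9.03 × 10^-3 M
pH = −log(9.03 × 10^-3) = 2.04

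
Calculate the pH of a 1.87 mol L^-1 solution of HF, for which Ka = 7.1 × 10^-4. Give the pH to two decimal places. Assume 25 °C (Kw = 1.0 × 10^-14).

pH = 1.44

HF ⇌ F- + H+
From the ICE table, Ka = x²/(1.87 − x) = 7.1 × 10^-4.
Assume x ≪ 1.87: x ≈ √(7.1 × 10^-4 × 1.87) = 3.64 × 10^-2 M
pH = −log[H+] = −log(3.64 × 10^-2) = 1.44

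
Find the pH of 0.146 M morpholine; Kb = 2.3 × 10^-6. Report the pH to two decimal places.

C4H8ONH + H2O ⇌ C4H8ONH2+ + OH-
Kb = [OH-]²/(0.146 − [OH-]) = 2.3 × 10^-6
Since Kb ≪ C₀, [OH-] ≈ √(Kb·C₀) = 5.79 × 10^-4 M.
Check: 0.4% ionized — well under 5%, approximation valid.
pOH = 3.24, so pH = 14.00 − pOH = 10.76

pH = 10.76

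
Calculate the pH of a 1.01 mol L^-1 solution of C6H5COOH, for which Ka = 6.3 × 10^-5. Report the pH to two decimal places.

pH = 2.10

C6H5COOH ⇌ C6H5COO- + H+
Let x = [H+] at equilibrium. Ka = x²/(1.01 − x).
Since Ka ≪ C₀, x ≈ √(Ka·C₀) = 7.98 × 10^-3 M.
(x/C₀ = 0.79% < 5%, so the approximation holds.)
pH = −log(7.98 × 10^-3) = 2.10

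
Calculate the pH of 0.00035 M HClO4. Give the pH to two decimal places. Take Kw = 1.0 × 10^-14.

pH = 3.46

HClO4 is a strong acid and dissociates completely, so [H+] = 0.00035 M.
pH = -log(0.00035) = 3.46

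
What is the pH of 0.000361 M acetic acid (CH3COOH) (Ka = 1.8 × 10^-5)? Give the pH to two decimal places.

CH3COOH ⇌ CH3COO- + H+
Ka = [H+]²/(0.000361 − [H+]) = 1.8 × 10^-5
[H+] is not negligible relative to C₀; solve [H+]² + 1.8e-05·[H+] − 6.5e-09 = 0.
[H+] = (−Ka + √(Ka² + 4·Ka·C₀))/2 = 7.21 × 10^-5 M
pH = −log[H+] = −log(7.21 × 10^-5) = 4.14

pH = 4.14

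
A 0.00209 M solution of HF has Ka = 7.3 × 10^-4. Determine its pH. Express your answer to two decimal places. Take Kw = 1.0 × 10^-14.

HF ⇌ F- + H+
Ka = x²/(0.00209 − x) = 7.3 × 10^-4
x is not negligible relative to C₀; solve x² + 0.00073·x − 1.53e-06 = 0.
x = [−0.00073 + √(0.00073² + 6.1e-06)]/2 = 9.23 × 10^-4 M
pH = −log(9.23 × 10^-4) = 3.03

pH = 3.03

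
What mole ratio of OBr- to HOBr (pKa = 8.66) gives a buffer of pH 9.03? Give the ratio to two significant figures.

ratio = 2.3

pH = pKa + log(r) ⇒ log(r) = 9.03 − 8.66 = +0.37
r = [OBr-]/[HOBr] = 10^(+0.37) = 2.34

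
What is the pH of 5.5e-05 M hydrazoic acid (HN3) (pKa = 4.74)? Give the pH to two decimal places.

HN3 ⇌ N3- + H+
Ka = 10^(−4.74) = 1.82 × 10^-5
Ka = x²/(5.5e-05 − x) = 1.82 × 10^-5
The 5% rule fails; solving x² + Ka·x − Ka·C₀ = 0 exactly:
x = (−Ka + √(Ka² + 4·Ka·C₀))/2 = 2.38 × 10^-5 M
pH = −log(2.38 × 10^-5) = 4.62

pH = 4.62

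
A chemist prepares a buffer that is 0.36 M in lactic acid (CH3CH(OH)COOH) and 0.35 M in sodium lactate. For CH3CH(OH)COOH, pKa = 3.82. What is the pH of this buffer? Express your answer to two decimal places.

pH = 3.81

Henderson–Hasselbalch: pH = pKa + log([CH3CH(OH)COO-]/[CH3CH(OH)COOH]) = 3.82 + log(0.35/0.36)
pH = 3.82 + (-0.012) = 3.81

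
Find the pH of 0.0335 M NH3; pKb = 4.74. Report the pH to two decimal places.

pH = 10.89

NH3 + H2O ⇌ NH4+ + OH-
Kb = 10^(−4.74) = 1.82 × 10^-5
Let x = [OH-] at equilibrium. Kb = x²/(0.0335 − x).
Assume x ≪ 0.0335: x ≈ √(1.82 × 10^-5 × 0.0335) = 7.81 × 10^-4 M
(x/C₀ = 2.3% < 5%, so the approximation holds.)
pOH = 3.11, so pH = 14.00 − pOH = 10.89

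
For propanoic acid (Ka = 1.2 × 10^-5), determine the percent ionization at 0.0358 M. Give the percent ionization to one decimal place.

1.8%

CH3CH2COOH ⇌ CH3CH2COO- + H+; let x = [H+] at equilibrium.
x ≈ √(Ka·C₀) = √(1.2 × 10^-5 × 0.0358) = 6.55 × 10^-4 M
% ionization = x/C₀ × 100% = 6.55 × 10^-4/0.0358 × 100% = 1.8%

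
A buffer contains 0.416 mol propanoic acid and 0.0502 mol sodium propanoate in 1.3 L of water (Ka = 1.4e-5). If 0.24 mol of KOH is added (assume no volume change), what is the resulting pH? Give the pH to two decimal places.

pH = 5.07

After neutralization: n(CH3CH2COOH) = 0.176 mol, n(CH3CH2COO-) = 0.29 mol.
pKa = −log(1.4 × 10^-5) = 4.854
pH = pKa + log([A⁻]/[HA]) = 4.854 + log(0.29/0.176) = 4.854 +0.217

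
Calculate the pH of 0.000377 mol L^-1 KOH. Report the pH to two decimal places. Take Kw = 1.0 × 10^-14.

KOH is a strong base; [OH-] = 0.000377 M.
pOH = -log(0.000377) = 3.42
pH = 14.00 - 3.42 = 10.58

pH = 10.58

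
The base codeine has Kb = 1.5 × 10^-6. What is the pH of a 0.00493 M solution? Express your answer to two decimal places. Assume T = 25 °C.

C18H21NO3 + H2O ⇌ C18H22NO3+ + OH-
Kb = x²/(0.00493 − x) = 1.5 × 10^-6
Neglecting x in the denominator: x = √(1.5 × 10^-6 × 0.00493) = 8.60 × 10^-5 M
pOH = −log(8.60 × 10^-5) = 4.07; pH = 14.00 − 4.07 = 9.93

pH = 9.93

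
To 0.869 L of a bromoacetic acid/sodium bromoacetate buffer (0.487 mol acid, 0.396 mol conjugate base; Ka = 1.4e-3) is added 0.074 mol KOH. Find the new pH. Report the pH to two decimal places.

pH = 2.91

After neutralization: n(BrCH2COOH) = 0.413 mol, n(BrCH2COO-) = 0.47 mol.
pKa = −log(1.4 × 10^-3) = 2.854
pH = pKa + log([A⁻]/[HA]) = 2.854 + log(0.47/0.413) = 2.854 +0.056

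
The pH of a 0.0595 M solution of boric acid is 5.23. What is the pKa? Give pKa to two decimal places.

pKa = 9.23

[H+] = 10^(-5.23) = 5.89 × 10^-6 M
At equilibrium [HA] = 0.0595 − 5.89 × 10^-6 = 5.95 × 10^-2 M
Ka = [H+][A-]/[HA] = (5.89 × 10^-6)² / 5.95 × 10^-2 = 5.83 × 10^-10
pKa = -log(5.83 × 10^-10) = 9.23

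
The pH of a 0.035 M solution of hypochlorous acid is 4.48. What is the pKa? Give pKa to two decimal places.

[H+] = 10^(-4.48) = 3.31 × 10^-5 M
At equilibrium [HA] = 0.035 − 3.31 × 10^-5 = 3.50 × 10^-2 M
Ka = [H+][A-]/[HA] = (3.31 × 10^-5)² / 3.50 × 10^-2 = 3.13 × 10^-8
pKa = -log(3.13 × 10^-8) = 7.50

pKa = 7.50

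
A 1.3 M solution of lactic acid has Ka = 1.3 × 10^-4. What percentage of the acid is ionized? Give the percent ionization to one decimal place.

CH3CH(OH)COOH ⇌ CH3CH(OH)COO- + H+; let x = [H+] at equilibrium.
x ≈ √(Ka·C₀) = √(1.3 × 10^-4 × 1.3) = 1.30 × 10^-2 M
Fraction ionized = 1.30 × 10^-2 / 1.3 = 0.0100 → 1.0%

1.0%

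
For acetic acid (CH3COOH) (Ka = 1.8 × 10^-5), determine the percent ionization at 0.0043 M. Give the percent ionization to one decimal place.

CH3COOH ⇌ CH3COO- + H+; let x = [H+] at equilibrium.
Ka = x²/(C₀ − x); solving the quadratic gives x = 2.69 × 10^-4 M.
Fraction ionized = 2.69 × 10^-4 / 0.0043 = 0.0626 → 6.3%

6.3%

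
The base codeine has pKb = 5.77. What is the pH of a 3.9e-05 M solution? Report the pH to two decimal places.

pH = 8.87

C18H21NO3 + H2O ⇌ C18H22NO3+ + OH-
Kb = 10^(−5.77) = 1.70 × 10^-6
Let x = [OH-] at equilibrium. Kb = x²/(3.9e-05 − x).
x is not negligible relative to C₀; solve x² + 1.7e-06·x − 6.63e-11 = 0.
x = [−1.7e-06 + √(1.7e-06² + 2.65e-10)]/2 = 7.34 × 10^-6 M
pOH = −log(7.34 × 10^-6) = 5.13; pH = 14.00 − 5.13 = 8.87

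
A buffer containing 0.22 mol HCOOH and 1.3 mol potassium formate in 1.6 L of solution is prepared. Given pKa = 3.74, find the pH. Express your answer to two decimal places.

Using pH = pKa + log([base]/[acid]) with [base]/[acid] = 1.3/0.22:
pH = 3.74 + (+0.772) = 4.51

pH = 4.51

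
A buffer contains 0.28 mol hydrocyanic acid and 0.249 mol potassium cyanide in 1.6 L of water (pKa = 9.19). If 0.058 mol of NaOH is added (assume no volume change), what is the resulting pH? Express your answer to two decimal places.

pH = 9.33

OH- converts HCN to CN-: HCN → 0.222 mol, CN- → 0.307 mol.
pH = pKa + log([A⁻]/[HA]) = 9.19 + log(0.307/0.222) = 9.19 +0.141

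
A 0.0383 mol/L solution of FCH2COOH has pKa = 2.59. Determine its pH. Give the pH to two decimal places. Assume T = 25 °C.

pH = 2.06

FCH2COOH ⇌ FCH2COO- + H+
Ka = 10^(−2.59) = 2.57 × 10^-3
Ka = [H+]²/(0.0383 − [H+]) = 2.57 × 10^-3
[H+] is not negligible relative to C₀; solve [H+]² + 0.00257·[H+] − 9.84e-05 = 0.
[H+] = (−Ka + √(Ka² + 4·Ka·C₀))/2 = 8.72 × 10^-3 M
pH = −log[H+] = −log(8.72 × 10^-3) = 2.06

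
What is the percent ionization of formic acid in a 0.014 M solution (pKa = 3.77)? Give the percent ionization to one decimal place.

10.4%

HCOOH ⇌ HCOO- + H+; let x = [H+] at equilibrium.
Ka = 10^(−3.77) = 1.70 × 10^-4
Ka = x²/(C₀ − x); solving the quadratic gives x = 1.46 × 10^-3 M.
Fraction ionized = 1.46 × 10^-3 / 0.014 = 0.1043 → 10.4%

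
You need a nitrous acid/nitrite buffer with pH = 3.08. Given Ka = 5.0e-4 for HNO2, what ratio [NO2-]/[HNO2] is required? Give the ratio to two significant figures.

pKa = -log(5.0 × 10^-4) = 3.301
pH = pKa + log(r) ⇒ log(r) = 3.08 − 3.301 = -0.221
r = [NO2-]/[HNO2] = 10^(-0.221) = 0.601

ratio = 0.60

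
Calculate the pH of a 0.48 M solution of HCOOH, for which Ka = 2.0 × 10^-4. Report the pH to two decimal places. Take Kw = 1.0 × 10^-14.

HCOOH ⇌ HCOO- + H+
From the ICE table, Ka = [H+]²/(0.48 − [H+]) = 2.0 × 10^-4.
Since Ka ≪ C₀, [H+] ≈ √(Ka·C₀) = 9.80 × 10^-3 M.
([H+]/C₀ = 2% < 5%, so the approximation holds.)
pH = −log(9.80 × 10^-3) = 2.01

pH = 2.01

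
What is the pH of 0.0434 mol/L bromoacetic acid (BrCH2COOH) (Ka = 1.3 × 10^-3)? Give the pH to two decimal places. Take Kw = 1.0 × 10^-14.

BrCH2COOH ⇌ BrCH2COO- + H+
Ka = x²/(0.0434 − x) = 1.3 × 10^-3
Here C₀/Ka ≈ 33.4, so the small-x approximation fails. Use the quadratic:
x = (−Ka + √(Ka² + 4·Ka·C₀))/2 = 6.89 × 10^-3 M
pH = −log[H+] = −log(6.89 × 10^-3) = 2.16

pH = 2.16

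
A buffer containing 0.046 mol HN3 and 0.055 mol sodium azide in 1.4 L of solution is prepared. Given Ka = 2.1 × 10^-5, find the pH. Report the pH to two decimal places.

pKa = −log(2.1 × 10^-5) = 4.678
Henderson–Hasselbalch: pH = pKa + log([N3-]/[HN3]) = 4.678 + log(0.055/0.046)
pH = 4.678 + (+0.078) = 4.76

pH = 4.76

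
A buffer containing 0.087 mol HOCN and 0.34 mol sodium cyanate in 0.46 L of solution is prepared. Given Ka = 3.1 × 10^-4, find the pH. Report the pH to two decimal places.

pH = 4.10

pKa = −log(3.1 × 10^-4) = 3.509
Henderson–Hasselbalch: pH = pKa + log([OCN-]/[HOCN]) = 3.509 + log(0.34/0.087)
pH = 3.509 + (+0.592) = 4.10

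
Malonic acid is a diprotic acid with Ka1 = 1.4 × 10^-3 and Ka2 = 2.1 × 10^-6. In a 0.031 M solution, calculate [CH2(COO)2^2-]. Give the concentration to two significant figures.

First ionization gives [H+] ≈ [CH2(COOH)COO-] = 5.92 × 10^-3 M.
Second step: Ka2 = [H+][CH2(COO)2^2-]/[CH2(COOH)COO-] ≈ [CH2(COO)2^2-] (since [H+] ≈ [CH2(COOH)COO-]).
So [CH2(COO)2^2-] ≈ Ka2.

2.1 × 10^-6 M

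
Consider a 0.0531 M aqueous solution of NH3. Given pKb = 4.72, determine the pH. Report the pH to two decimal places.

pH = 11.00

NH3 + H2O ⇌ NH4+ + OH-
Kb = 10^(−4.72) = 1.91 × 10^-5
Kb = [OH-]²/(0.0531 − [OH-]) = 1.91 × 10^-5
Assume [OH-] ≪ 0.0531: [OH-] ≈ √(1.91 × 10^-5 × 0.0531) = 1.01 × 10^-3 M
pOH = 3.00, so pH = 14.00 − pOH = 11.00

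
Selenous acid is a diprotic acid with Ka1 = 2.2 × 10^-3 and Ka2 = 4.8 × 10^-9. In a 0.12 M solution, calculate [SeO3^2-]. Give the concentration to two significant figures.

4.8 × 10^-9 M

First ionization gives [H+] ≈ [HSeO3-] = 1.52 × 10^-2 M.
Second step: Ka2 = [H+][SeO3^2-]/[HSeO3-] ≈ [SeO3^2-] (since [H+] ≈ [HSeO3-]).
So [SeO3^2-] ≈ Ka2.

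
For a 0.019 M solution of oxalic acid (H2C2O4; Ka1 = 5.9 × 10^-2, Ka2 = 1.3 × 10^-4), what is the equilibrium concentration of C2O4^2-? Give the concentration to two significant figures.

First ionization gives [H+] ≈ [HC2O4-] = 1.51 × 10^-2 M.
Second step: Ka2 = [H+][C2O4^2-]/[HC2O4-] ≈ [C2O4^2-] (since [H+] ≈ [HC2O4-]).
So [C2O4^2-] ≈ Ka2.

1.3 × 10^-4 M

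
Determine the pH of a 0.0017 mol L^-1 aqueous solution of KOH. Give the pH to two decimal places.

KOH is a strong base; [OH-] = 0.0017 M.
pOH = -log(0.0017) = 2.77
pH = 14.00 - 2.77 = 11.23

pH = 11.23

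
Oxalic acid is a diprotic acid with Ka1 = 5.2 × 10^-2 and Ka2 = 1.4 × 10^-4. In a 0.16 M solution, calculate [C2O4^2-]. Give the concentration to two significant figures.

1.4 × 10^-4 M

First ionization gives [H+] ≈ [HC2O4-] = 6.88 × 10^-2 M.
Second step: Ka2 = [H+][C2O4^2-]/[HC2O4-] ≈ [C2O4^2-] (since [H+] ≈ [HC2O4-]).
So [C2O4^2-] ≈ Ka2.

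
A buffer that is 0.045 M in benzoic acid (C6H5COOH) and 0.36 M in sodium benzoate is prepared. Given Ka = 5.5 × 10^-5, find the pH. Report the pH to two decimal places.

pH = 5.16

pKa = −log(5.5 × 10^-5) = 4.260
Using pH = pKa + log([base]/[acid]) with [base]/[acid] = 0.36/0.045:
pH = 4.260 + (+0.903) = 5.16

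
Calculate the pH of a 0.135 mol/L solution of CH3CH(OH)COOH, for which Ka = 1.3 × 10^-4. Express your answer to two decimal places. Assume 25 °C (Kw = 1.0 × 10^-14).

CH3CH(OH)COOH ⇌ CH3CH(OH)COO- + H+
From the ICE table, Ka = x²/(0.135 − x) = 1.3 × 10^-4.
Assume x ≪ 0.135: x ≈ √(1.3 × 10^-4 × 0.135) = 4.19 × 10^-3 M
pH = −log[H+] = −log(4.19 × 10^-3) = 2.38

pH = 2.38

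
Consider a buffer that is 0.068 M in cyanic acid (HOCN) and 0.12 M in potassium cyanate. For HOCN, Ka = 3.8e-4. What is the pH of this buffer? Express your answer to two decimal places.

pH = 3.67

pKa = −log(3.8 × 10^-4) = 3.420
Using pH = pKa + log([base]/[acid]) with [base]/[acid] = 0.12/0.068:
pH = 3.420 + (+0.247) = 3.67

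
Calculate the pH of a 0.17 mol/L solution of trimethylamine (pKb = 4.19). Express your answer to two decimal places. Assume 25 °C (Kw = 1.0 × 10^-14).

(CH3)3N + H2O ⇌ (CH3)3NH+ + OH-
Kb = 10^(−4.19) = 6.46 × 10^-5
Let x = [OH-] at equilibrium. Kb = x²/(0.17 − x).
Since Kb ≪ C₀, x ≈ √(Kb·C₀) = 3.31 × 10^-3 M.
pOH = 2.48, so pH = 14.00 − pOH = 11.52

pH = 11.52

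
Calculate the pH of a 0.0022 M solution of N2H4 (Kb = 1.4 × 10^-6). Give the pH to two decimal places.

pH = 9.74

N2H4 + H2O ⇌ N2H5+ + OH-
Let x = [OH-] at equilibrium. Kb = x²/(0.0022 − x).
Since Kb ≪ C₀, x ≈ √(Kb·C₀) = 5.55 × 10^-5 M.
Check: 2.5% ionized — well under 5%, approximation valid.
pOH = −log(5.55 × 10^-5) = 4.26; pH = 14.00 − 4.26 = 9.74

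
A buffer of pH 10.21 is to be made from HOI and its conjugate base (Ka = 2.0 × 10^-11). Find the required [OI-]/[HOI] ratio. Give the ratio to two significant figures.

pKa = -log(2.0 × 10^-11) = 10.699
pH = pKa + log(r) ⇒ log(r) = 10.21 − 10.699 = -0.489
r = [OI-]/[HOI] = 10^(-0.489) = 0.324

ratio = 0.32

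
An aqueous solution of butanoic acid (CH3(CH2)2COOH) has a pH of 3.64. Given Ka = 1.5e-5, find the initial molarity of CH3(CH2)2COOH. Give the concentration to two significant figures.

[H+] = 10^(-3.64) = 2.29 × 10^-4 M = x
Ka = x²/(C₀ − x) ⇒ C₀ = x + x²/Ka
C₀ = 2.29 × 10^-4 + (2.29 × 10^-4)²/(1.5 × 10^-5) = 3.73 × 10^-3 M

C₀ = 3.7 × 10^-3 M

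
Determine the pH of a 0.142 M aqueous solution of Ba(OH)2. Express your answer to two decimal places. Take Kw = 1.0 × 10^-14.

pH = 13.45

Ba(OH)2 is a strong base (each formula unit releases 2 OH-); [OH-] = 0.284 M.
pOH = -log(0.284) = 0.55
pH = 14.00 - 0.55 = 13.45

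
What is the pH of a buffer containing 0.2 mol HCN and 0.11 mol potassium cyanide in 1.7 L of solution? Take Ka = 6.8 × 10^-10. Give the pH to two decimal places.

pH = 8.91

pKa = −log(6.8 × 10^-10) = 9.167
Henderson–Hasselbalch: pH = pKa + log([CN-]/[HCN]) = 9.167 + log(0.11/0.2)
pH = 9.167 + (-0.260) = 8.91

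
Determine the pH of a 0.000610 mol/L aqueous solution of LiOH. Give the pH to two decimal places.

pH = 10.79

LiOH is a strong base; [OH-] = 0.00061 M.
pOH = -log(0.00061) = 3.21
pH = 14.00 - 3.21 = 10.79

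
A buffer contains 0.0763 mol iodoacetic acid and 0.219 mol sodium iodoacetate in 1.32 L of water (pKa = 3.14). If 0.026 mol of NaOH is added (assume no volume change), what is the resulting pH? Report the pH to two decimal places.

pH = 3.83

OH- converts ICH2COOH to ICH2COO-: ICH2COOH → 0.0503 mol, ICH2COO- → 0.245 mol.
pH = pKa + log([A⁻]/[HA]) = 3.14 + log(0.245/0.0503) = 3.14 +0.688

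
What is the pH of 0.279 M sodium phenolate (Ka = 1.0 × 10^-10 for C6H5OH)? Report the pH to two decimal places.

pH = 11.72

C6H5O- is the conjugate base of the weak acid C6H5OH.
Kb = Kw/Ka = 1.0×10^-14 / 1.0 × 10^-10 = 1.00 × 10^-4
Kb = x²/(0.279 − x) = 1.00 × 10^-4
Assume x ≪ 0.279: x ≈ √(1.00 × 10^-4 × 0.279) = 5.28 × 10^-3 M
pOH = 2.28, so pH = 14.00 − pOH = 11.72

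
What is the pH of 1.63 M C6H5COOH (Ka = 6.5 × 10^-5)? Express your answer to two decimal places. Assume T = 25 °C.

pH = 1.99

C6H5COOH ⇌ C6H5COO- + H+
From the ICE table, Ka = [H+]²/(1.63 − [H+]) = 6.5 × 10^-5.
Since Ka ≪ C₀, [H+] ≈ √(Ka·C₀) = 1.03 × 10^-2 M.
Check: 0.63% ionized — well under 5%, approximation valid.
pH = −log[H+] = −log(1.03 × 10^-2) = 1.99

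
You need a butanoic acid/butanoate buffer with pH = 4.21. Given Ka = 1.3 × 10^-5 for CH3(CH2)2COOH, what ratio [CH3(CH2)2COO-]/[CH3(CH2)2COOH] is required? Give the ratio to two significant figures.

ratio = 0.21

pKa = -log(1.3 × 10^-5) = 4.886
pH = pKa + log(r) ⇒ log(r) = 4.21 − 4.886 = -0.676
r = [CH3(CH2)2COO-]/[CH3(CH2)2COOH] = 10^(-0.676) = 0.211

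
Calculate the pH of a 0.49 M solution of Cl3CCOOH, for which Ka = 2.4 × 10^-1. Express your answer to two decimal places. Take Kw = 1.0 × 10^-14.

pH = 0.61

Cl3CCOOH ⇌ Cl3CCOO- + H+
From the ICE table, Ka = [H+]²/(0.49 − [H+]) = 2.4 × 10^-1.
[H+] is not negligible relative to C₀; solve [H+]² + 0.24·[H+] − 0.118 = 0.
[H+] = [−0.24 + √(0.24² + 0.47)]/2 = 2.43 × 10^-1 M
pH = −log[H+] = −log(2.43 × 10^-1) = 0.61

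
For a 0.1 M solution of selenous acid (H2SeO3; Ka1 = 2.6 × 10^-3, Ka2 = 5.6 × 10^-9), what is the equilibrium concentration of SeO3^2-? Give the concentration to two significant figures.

5.6 × 10^-9 M

First ionization gives [H+] ≈ [HSeO3-] = 1.49 × 10^-2 M.
Second step: Ka2 = [H+][SeO3^2-]/[HSeO3-] ≈ [SeO3^2-] (since [H+] ≈ [HSeO3-]).
So [SeO3^2-] ≈ Ka2.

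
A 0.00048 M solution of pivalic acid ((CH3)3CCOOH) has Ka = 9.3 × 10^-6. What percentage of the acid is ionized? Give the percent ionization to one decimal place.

(CH3)3CCOOH ⇌ (CH3)3CCOO- + H+; let x = [H+] at equilibrium.
Ka = x²/(C₀ − x); solving the quadratic gives x = 6.23 × 10^-5 M.
Fraction ionized = 6.23 × 10^-5 / 0.00048 = 0.1298 → 13.0%

13.0%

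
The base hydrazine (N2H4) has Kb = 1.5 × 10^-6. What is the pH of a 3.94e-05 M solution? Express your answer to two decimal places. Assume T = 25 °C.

N2H4 + H2O ⇌ N2H5+ + OH-
From the ICE table, Kb = [OH-]²/(3.94e-05 − [OH-]) = 1.5 × 10^-6.
Here C₀/Kb ≈ 26.3, so the small-[OH-] approximation fails. Use the quadratic:
[OH-] = (−Kb + √(Kb² + 4·Kb·C₀))/2 = 6.97 × 10^-6 M
pOH = −log(6.97 × 10^-6) = 5.16; pH = 14.00 − 5.16 = 8.84

pH = 8.84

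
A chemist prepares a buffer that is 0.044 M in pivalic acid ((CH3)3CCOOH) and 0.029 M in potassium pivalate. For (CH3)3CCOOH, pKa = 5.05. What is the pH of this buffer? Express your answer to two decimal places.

Using pH = pKa + log([base]/[acid]) with [base]/[acid] = 0.029/0.044:
pH = 5.05 + (-0.181) = 4.87

pH = 4.87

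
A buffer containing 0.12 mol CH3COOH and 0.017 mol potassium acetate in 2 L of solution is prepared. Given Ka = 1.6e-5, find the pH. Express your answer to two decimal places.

pKa = −log(1.6 × 10^-5) = 4.796
pH = pKa + log([A⁻]/[HA]) = 4.796 + log(0.017/0.12)
pH = 4.796 + (-0.849) = 3.95

pH = 3.95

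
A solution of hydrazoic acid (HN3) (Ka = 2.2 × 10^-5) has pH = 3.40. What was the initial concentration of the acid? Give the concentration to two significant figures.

[H+] = 10^(-3.40) = 3.98 × 10^-4 M = x
Ka = x²/(C₀ − x) ⇒ C₀ = x + x²/Ka
C₀ = 3.98 × 10^-4 + (3.98 × 10^-4)²/(2.2 × 10^-5) = 7.60 × 10^-3 M

C₀ = 7.6 × 10^-3 M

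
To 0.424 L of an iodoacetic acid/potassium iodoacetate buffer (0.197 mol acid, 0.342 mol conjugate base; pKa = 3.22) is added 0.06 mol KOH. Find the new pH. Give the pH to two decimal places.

pH = 3.69

OH- converts ICH2COOH to ICH2COO-: ICH2COOH → 0.137 mol, ICH2COO- → 0.402 mol.
pH = pKa + log([A⁻]/[HA]) = 3.22 + log(0.402/0.137) = 3.22 +0.468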